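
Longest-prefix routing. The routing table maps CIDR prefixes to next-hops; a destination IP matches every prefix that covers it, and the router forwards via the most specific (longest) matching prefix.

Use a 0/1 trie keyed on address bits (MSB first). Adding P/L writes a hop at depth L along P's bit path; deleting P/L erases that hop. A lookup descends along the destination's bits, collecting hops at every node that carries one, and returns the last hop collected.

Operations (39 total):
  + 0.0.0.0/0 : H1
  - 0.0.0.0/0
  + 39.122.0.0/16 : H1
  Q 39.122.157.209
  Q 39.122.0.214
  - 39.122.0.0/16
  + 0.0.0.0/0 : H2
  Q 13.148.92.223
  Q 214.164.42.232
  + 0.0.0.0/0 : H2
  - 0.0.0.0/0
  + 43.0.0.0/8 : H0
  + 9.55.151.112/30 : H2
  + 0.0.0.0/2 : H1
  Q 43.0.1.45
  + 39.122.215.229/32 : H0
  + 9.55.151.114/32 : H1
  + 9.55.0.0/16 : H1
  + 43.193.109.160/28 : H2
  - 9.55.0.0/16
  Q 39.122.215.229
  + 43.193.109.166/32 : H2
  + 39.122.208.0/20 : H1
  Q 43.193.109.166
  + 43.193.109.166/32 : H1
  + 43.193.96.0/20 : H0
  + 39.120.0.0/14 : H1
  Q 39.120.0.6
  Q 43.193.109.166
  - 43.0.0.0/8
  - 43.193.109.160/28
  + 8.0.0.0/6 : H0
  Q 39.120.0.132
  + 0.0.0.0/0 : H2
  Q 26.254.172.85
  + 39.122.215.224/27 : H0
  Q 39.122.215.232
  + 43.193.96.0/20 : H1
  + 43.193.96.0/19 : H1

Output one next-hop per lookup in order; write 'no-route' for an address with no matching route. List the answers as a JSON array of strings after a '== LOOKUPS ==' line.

Trace:
  add 0.0.0.0/0 -> H1 at depth 0
  - 0.0.0.0/0 clear@0
  add 39.122.0.0/16 -> H1 at depth 16
  ? 39.122.157.209  path d0:-→d1:-→d2:-→d3:-→d4:-→d5:-→d6:-→d7:-→d8:-→d9:-→d10:-→d11:-→d12:-→d13:-→d14:-→d15:-→d16:H1  best=H1
  ? 39.122.0.214  path d0:-→d1:-→d2:-→d3:-→d4:-→d5:-→d6:-→d7:-→d8:-→d9:-→d10:-→d11:-→d12:-→d13:-→d14:-→d15:-→d16:H1  best=H1
  - 39.122.0.0/16 clear@16
  add 0.0.0.0/0 -> H2 at depth 0
  ? 13.148.92.223  path d0:H2→d1:-→d2:-  best=H2
  ? 214.164.42.232  path d0:H2  best=H2
  add 0.0.0.0/0 -> H2 at depth 0
  - 0.0.0.0/0 clear@0
  add 43.0.0.0/8 -> H0 at depth 8
  add 9.55.151.112/30 -> H2 at depth 30
  add 0.0.0.0/2 -> H1 at depth 2
  ? 43.0.1.45  path d0:-→d1:-→d2:H1→d3:-→d4:-→d5:-→d6:-→d7:-→d8:H0  best=H0
  add 39.122.215.229/32 -> H0 at depth 32
  add 9.55.151.114/32 -> H1 at depth 32
  add 9.55.0.0/16 -> H1 at depth 16
  add 43.193.109.160/28 -> H2 at depth 28
  - 9.55.0.0/16 clear@16
  ? 39.122.215.229  path d0:-→d1:-→d2:H1→d3:-→d4:-→d5:-→d6:-→d7:-→d8:-→d9:-→d10:-→d11:-→d12:-→d13:-→d14:-→d15:-→d16:-→d17:-→d18:-→d19:-→d20:-→d21:-→d22:-→d23:-→d24:-→d25:-→d26:-→d27:-→d28:-→d29:-→d30:-→d31:-→d32:H0  best=H0
  add 43.193.109.166/32 -> H2 at depth 32
  add 39.122.208.0/20 -> H1 at depth 20
  ? 43.193.109.166  path d0:-→d1:-→d2:H1→d3:-→d4:-→d5:-→d6:-→d7:-→d8:H0→d9:-→d10:-→d11:-→d12:-→d13:-→d14:-→d15:-→d16:-→d17:-→d18:-→d19:-→d20:-→d21:-→d22:-→d23:-→d24:-→d25:-→d26:-→d27:-→d28:H2→d29:-→d30:-→d31:-→d32:H2  best=H2
  add 43.193.109.166/32 -> H1 at depth 32
  add 43.193.96.0/20 -> H0 at depth 20
  add 39.120.0.0/14 -> H1 at depth 14
  ? 39.120.0.6  path d0:-→d1:-→d2:H1→d3:-→d4:-→d5:-→d6:-→d7:-→d8:-→d9:-→d10:-→d11:-→d12:-→d13:-→d14:H1  best=H1
  ? 43.193.109.166  path d0:-→d1:-→d2:H1→d3:-→d4:-→d5:-→d6:-→d7:-→d8:H0→d9:-→d10:-→d11:-→d12:-→d13:-→d14:-→d15:-→d16:-→d17:-→d18:-→d19:-→d20:H0→d21:-→d22:-→d23:-→d24:-→d25:-→d26:-→d27:-→d28:H2→d29:-→d30:-→d31:-→d32:H1  best=H1
  - 43.0.0.0/8 clear@8
  - 43.193.109.160/28 clear@28
  add 8.0.0.0/6 -> H0 at depth 6
  ? 39.120.0.132  path d0:-→d1:-→d2:H1→d3:-→d4:-→d5:-→d6:-→d7:-→d8:-→d9:-→d10:-→d11:-→d12:-→d13:-→d14:H1  best=H1
  add 0.0.0.0/0 -> H2 at depth 0
  ? 26.254.172.85  path d0:H2→d1:-→d2:H1→d3:-  best=H1
  add 39.122.215.224/27 -> H0 at depth 27
  ? 39.122.215.232  path d0:H2→d1:-→d2:H1→d3:-→d4:-→d5:-→d6:-→d7:-→d8:-→d9:-→d10:-→d11:-→d12:-→d13:-→d14:H1→d15:-→d16:-→d17:-→d18:-→d19:-→d20:H1→d21:-→d22:-→d23:-→d24:-→d25:-→d26:-→d27:H0→d28:-  best=H0
  add 43.193.96.0/20 -> H1 at depth 20
  add 43.193.96.0/19 -> H1 at depth 19

== LOOKUPS ==
["H1","H1","H2","H2","H0","H0","H2","H1","H1","H1","H1","H0"]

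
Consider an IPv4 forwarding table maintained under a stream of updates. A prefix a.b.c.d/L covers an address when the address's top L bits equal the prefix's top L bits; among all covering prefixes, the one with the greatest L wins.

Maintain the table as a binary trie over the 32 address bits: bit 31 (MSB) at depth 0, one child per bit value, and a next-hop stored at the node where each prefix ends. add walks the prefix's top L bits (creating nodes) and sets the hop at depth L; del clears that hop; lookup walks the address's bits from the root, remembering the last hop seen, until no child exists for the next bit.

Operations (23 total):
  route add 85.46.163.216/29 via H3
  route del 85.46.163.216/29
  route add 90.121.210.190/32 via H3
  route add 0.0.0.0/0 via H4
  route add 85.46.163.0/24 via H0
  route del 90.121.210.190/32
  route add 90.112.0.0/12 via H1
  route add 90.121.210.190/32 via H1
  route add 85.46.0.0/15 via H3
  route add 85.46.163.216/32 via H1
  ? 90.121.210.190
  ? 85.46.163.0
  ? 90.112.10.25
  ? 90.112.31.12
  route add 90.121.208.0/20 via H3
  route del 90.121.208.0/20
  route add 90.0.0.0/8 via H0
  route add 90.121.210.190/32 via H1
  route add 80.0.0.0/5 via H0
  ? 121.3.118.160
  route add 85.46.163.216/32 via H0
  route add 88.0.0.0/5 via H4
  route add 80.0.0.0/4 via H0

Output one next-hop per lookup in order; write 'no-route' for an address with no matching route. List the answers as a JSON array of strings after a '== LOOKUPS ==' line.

Trace:
  add 85.46.163.216/29 -> H3 at depth 29
  - 85.46.163.216/29 clear@29
  add 90.121.210.190/32 -> H3 at depth 32
  add 0.0.0.0/0 -> H4 at depth 0
  add 85.46.163.0/24 -> H0 at depth 24
  - 90.121.210.190/32 clear@32
  add 90.112.0.0/12 -> H1 at depth 12
  add 90.121.210.190/32 -> H1 at depth 32
  add 85.46.0.0/15 -> H3 at depth 15
  add 85.46.163.216/32 -> H1 at depth 32
  lookup 90.121.210.190: bits 01011010011110011101001010111110 walk d0:H4→d1:-→d2:-→d3:-→d4:-→d5:-→d6:-→d7:-→d8:-→d9:-→d10:-→d11:-→d12:H1→d13:-→d14:-→d15:-→d16:-→d17:-→d18:-→d19:-→d20:-→d21:-→d22:-→d23:-→d24:-→d25:-→d26:-→d27:-→d28:-→d29:-→d30:-→d31:-→d32:H1 -> H1
  lookup 85.46.163.0: bits 010101010010111010100011 walk d0:H4→d1:-→d2:-→d3:-→d4:-→d5:-→d6:-→d7:-→d8:-→d9:-→d10:-→d11:-→d12:-→d13:-→d14:-→d15:H3→d16:-→d17:-→d18:-→d19:-→d20:-→d21:-→d22:-→d23:-→d24:H0 -> H0
  lookup 90.112.10.25: bits 010110100111 walk d0:H4→d1:-→d2:-→d3:-→d4:-→d5:-→d6:-→d7:-→d8:-→d9:-→d10:-→d11:-→d12:H1 -> H1
  lookup 90.112.31.12: bits 010110100111 walk d0:H4→d1:-→d2:-→d3:-→d4:-→d5:-→d6:-→d7:-→d8:-→d9:-→d10:-→d11:-→d12:H1 -> H1
  add 90.121.208.0/20 -> H3 at depth 20
  - 90.121.208.0/20 clear@20
  add 90.0.0.0/8 -> H0 at depth 8
  add 90.121.210.190/32 -> H1 at depth 32
  add 80.0.0.0/5 -> H0 at depth 5
  lookup 121.3.118.160: bits 01 walk d0:H4→d1:-→d2:- -> H4
  add 85.46.163.216/32 -> H0 at depth 32
  add 88.0.0.0/5 -> H4 at depth 5
  add 80.0.0.0/4 -> H0 at depth 4

== LOOKUPS ==
["H1","H0","H1","H1","H4"]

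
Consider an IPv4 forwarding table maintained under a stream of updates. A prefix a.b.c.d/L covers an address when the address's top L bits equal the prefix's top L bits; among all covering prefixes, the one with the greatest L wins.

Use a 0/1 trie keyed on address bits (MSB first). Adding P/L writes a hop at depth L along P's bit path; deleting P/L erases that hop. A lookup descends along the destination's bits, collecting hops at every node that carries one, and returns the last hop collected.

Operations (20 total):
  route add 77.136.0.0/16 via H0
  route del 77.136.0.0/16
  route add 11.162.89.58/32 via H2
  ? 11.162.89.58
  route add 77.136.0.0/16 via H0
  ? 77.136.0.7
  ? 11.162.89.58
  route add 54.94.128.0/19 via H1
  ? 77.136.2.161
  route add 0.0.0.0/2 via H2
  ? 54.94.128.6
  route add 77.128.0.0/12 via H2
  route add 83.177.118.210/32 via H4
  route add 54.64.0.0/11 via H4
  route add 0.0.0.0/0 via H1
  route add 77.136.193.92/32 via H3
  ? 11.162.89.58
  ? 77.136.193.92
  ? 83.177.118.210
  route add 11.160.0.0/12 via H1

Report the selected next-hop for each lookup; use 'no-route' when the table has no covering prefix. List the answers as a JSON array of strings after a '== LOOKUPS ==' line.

Apply in order:
  + 77.136.0.0/16 (H0) depth=16
  - 77.136.0.0/16 clear@16
  + 11.162.89.58/32 (H2) depth=32
  Q 11.162.89.58: descend 00001011101000100101100100111010 ; hops seen [H2] ; pick H2
  + 77.136.0.0/16 (H0) depth=16
  Q 77.136.0.7: descend 0100110110001000 ; hops seen [H0] ; pick H0
  Q 11.162.89.58: descend 00001011101000100101100100111010 ; hops seen [H2] ; pick H2
  + 54.94.128.0/19 (H1) depth=19
  Q 77.136.2.161: descend 0100110110001000 ; hops seen [H0] ; pick H0
  + 0.0.0.0/2 (H2) depth=2
  Q 54.94.128.6: descend 0011011001011110100 ; hops seen [H2,H1] ; pick H1
  + 77.128.0.0/12 (H2) depth=12
  + 83.177.118.210/32 (H4) depth=32
  + 54.64.0.0/11 (H4) depth=11
  + 0.0.0.0/0 (H1) depth=0
  + 77.136.193.92/32 (H3) depth=32
  Q 11.162.89.58: descend 00001011101000100101100100111010 ; hops seen [H1,H2,H2] ; pick H2
  Q 77.136.193.92: descend 01001101100010001100000101011100 ; hops seen [H1,H2,H0,H3] ; pick H3
  Q 83.177.118.210: descend 01010011101100010111011011010010 ; hops seen [H1,H4] ; pick H4
  + 11.160.0.0/12 (H1) depth=12

== LOOKUPS ==
["H2","H0","H2","H0","H1","H2","H3","H4"]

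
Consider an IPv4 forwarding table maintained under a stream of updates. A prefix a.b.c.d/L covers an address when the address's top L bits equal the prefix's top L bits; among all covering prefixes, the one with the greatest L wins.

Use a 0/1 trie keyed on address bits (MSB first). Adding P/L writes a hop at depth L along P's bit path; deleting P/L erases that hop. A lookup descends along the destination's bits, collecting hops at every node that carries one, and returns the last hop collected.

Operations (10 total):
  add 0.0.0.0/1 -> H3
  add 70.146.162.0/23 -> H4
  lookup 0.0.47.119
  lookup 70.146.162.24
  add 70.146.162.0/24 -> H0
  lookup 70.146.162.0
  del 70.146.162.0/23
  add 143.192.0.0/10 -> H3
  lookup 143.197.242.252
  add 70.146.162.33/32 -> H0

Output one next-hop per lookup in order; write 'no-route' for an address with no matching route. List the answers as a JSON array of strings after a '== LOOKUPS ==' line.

Trace:
  + 0.0.0.0/1 (H3) depth=1
  + 70.146.162.0/23 (H4) depth=23
  lookup 0.0.47.119: bits 0 walk d0:-→d1:H3 -> H3
  lookup 70.146.162.24: bits 01000110100100101010001 walk d0:-→d1:H3→d2:-→d3:-→d4:-→d5:-→d6:-→d7:-→d8:-→d9:-→d10:-→d11:-→d12:-→d13:-→d14:-→d15:-→d16:-→d17:-→d18:-→d19:-→d20:-→d21:-→d22:-→d23:H4 -> H4
  + 70.146.162.0/24 (H0) depth=24
  lookup 70.146.162.0: bits 010001101001001010100010 walk d0:-→d1:H3→d2:-→d3:-→d4:-→d5:-→d6:-→d7:-→d8:-→d9:-→d10:-→d11:-→d12:-→d13:-→d14:-→d15:-→d16:-→d17:-→d18:-→d19:-→d20:-→d21:-→d22:-→d23:H4→d24:H0 -> H0
  del 70.146.162.0/23 (clear depth 23)
  + 143.192.0.0/10 (H3) depth=10
  lookup 143.197.242.252: bits 1000111111 walk d0:-→d1:-→d2:-→d3:-→d4:-→d5:-→d6:-→d7:-→d8:-→d9:-→d10:H3 -> H3
  + 70.146.162.33/32 (H0) depth=32

== LOOKUPS ==
["H3","H4","H0","H3"]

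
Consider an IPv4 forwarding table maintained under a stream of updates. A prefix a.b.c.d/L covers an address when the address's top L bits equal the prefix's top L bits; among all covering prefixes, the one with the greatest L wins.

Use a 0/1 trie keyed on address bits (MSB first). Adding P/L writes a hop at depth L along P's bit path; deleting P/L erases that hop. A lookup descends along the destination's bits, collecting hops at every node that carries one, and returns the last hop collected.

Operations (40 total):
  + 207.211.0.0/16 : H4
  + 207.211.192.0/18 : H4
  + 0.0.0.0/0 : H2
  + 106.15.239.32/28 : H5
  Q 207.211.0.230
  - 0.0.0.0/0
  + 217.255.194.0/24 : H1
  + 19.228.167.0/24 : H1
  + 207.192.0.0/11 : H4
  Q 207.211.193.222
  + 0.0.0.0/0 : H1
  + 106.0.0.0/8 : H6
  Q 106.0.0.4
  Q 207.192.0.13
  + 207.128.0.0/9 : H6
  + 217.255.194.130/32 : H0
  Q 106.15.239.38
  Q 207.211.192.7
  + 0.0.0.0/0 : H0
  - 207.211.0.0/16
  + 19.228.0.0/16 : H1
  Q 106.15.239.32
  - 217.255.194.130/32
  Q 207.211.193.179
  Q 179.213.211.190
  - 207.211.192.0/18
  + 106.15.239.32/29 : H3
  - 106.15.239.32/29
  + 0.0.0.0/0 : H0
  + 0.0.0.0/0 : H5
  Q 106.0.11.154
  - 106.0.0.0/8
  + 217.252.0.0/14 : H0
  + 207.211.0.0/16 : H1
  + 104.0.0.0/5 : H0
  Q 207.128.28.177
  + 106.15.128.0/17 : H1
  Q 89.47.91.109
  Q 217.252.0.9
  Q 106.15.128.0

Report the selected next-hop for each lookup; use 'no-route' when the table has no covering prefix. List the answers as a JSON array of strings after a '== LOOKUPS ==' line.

Trace:
  + 207.211.0.0/16 (H4) depth=16
  + 207.211.192.0/18 (H4) depth=18
  + 0.0.0.0/0 (H2) depth=0
  + 106.15.239.32/28 (H5) depth=28
  lookup 207.211.0.230: bits 1100111111010011 walk d0:H2→d1:-→d2:-→d3:-→d4:-→d5:-→d6:-→d7:-→d8:-→d9:-→d10:-→d11:-→d12:-→d13:-→d14:-→d15:-→d16:H4 -> H4
  del 0.0.0.0/0 (clear depth 0)
  + 217.255.194.0/24 (H1) depth=24
  + 19.228.167.0/24 (H1) depth=24
  + 207.192.0.0/11 (H4) depth=11
  lookup 207.211.193.222: bits 110011111101001111 walk d0:-→d1:-→d2:-→d3:-→d4:-→d5:-→d6:-→d7:-→d8:-→d9:-→d10:-→d11:H4→d12:-→d13:-→d14:-→d15:-→d16:H4→d17:-→d18:H4 -> H4
  + 0.0.0.0/0 (H1) depth=0
  + 106.0.0.0/8 (H6) depth=8
  lookup 106.0.0.4: bits 011010100000 walk d0:H1→d1:-→d2:-→d3:-→d4:-→d5:-→d6:-→d7:-→d8:H6→d9:-→d10:-→d11:-→d12:- -> H6
  lookup 207.192.0.13: bits 11001111110 walk d0:H1→d1:-→d2:-→d3:-→d4:-→d5:-→d6:-→d7:-→d8:-→d9:-→d10:-→d11:H4 -> H4
  + 207.128.0.0/9 (H6) depth=9
  + 217.255.194.130/32 (H0) depth=32
  lookup 106.15.239.38: bits 0110101000001111111011110010 walk d0:H1→d1:-→d2:-→d3:-→d4:-→d5:-→d6:-→d7:-→d8:H6→d9:-→d10:-→d11:-→d12:-→d13:-→d14:-→d15:-→d16:-→d17:-→d18:-→d19:-→d20:-→d21:-→d22:-→d23:-→d24:-→d25:-→d26:-→d27:-→d28:H5 -> H5
  lookup 207.211.192.7: bits 110011111101001111 walk d0:H1→d1:-→d2:-→d3:-→d4:-→d5:-→d6:-→d7:-→d8:-→d9:H6→d10:-→d11:H4→d12:-→d13:-→d14:-→d15:-→d16:H4→d17:-→d18:H4 -> H4
  + 0.0.0.0/0 (H0) depth=0
  del 207.211.0.0/16 (clear depth 16)
  + 19.228.0.0/16 (H1) depth=16
  lookup 106.15.239.32: bits 0110101000001111111011110010 walk d0:H0→d1:-→d2:-→d3:-→d4:-→d5:-→d6:-→d7:-→d8:H6→d9:-→d10:-→d11:-→d12:-→d13:-→d14:-→d15:-→d16:-→d17:-→d18:-→d19:-→d20:-→d21:-→d22:-→d23:-→d24:-→d25:-→d26:-→d27:-→d28:H5 -> H5
  del 217.255.194.130/32 (clear depth 32)
  lookup 207.211.193.179: bits 110011111101001111 walk d0:H0→d1:-→d2:-→d3:-→d4:-→d5:-→d6:-→d7:-→d8:-→d9:H6→d10:-→d11:H4→d12:-→d13:-→d14:-→d15:-→d16:-→d17:-→d18:H4 -> H4
  lookup 179.213.211.190: bits 1 walk d0:H0→d1:- -> H0
  del 207.211.192.0/18 (clear depth 18)
  + 106.15.239.32/29 (H3) depth=29
  del 106.15.239.32/29 (clear depth 29)
  + 0.0.0.0/0 (H0) depth=0
  + 0.0.0.0/0 (H5) depth=0
  lookup 106.0.11.154: bits 011010100000 walk d0:H5→d1:-→d2:-→d3:-→d4:-→d5:-→d6:-→d7:-→d8:H6→d9:-→d10:-→d11:-→d12:- -> H6
  del 106.0.0.0/8 (clear depth 8)
  + 217.252.0.0/14 (H0) depth=14
  + 207.211.0.0/16 (H1) depth=16
  + 104.0.0.0/5 (H0) depth=5
  lookup 207.128.28.177: bits 110011111 walk d0:H5→d1:-→d2:-→d3:-→d4:-→d5:-→d6:-→d7:-→d8:-→d9:H6 -> H6
  + 106.15.128.0/17 (H1) depth=17
  lookup 89.47.91.109: bits 01 walk d0:H5→d1:-→d2:- -> H5
  lookup 217.252.0.9: bits 11011001111111 walk d0:H5→d1:-→d2:-→d3:-→d4:-→d5:-→d6:-→d7:-→d8:-→d9:-→d10:-→d11:-→d12:-→d13:-→d14:H0 -> H0
  lookup 106.15.128.0: bits 01101010000011111 walk d0:H5→d1:-→d2:-→d3:-→d4:-→d5:H0→d6:-→d7:-→d8:-→d9:-→d10:-→d11:-→d12:-→d13:-→d14:-→d15:-→d16:-→d17:H1 -> H1

== LOOKUPS ==
["H4","H4","H6","H4","H5","H4","H5","H4","H0","H6","H6","H5","H0","H1"]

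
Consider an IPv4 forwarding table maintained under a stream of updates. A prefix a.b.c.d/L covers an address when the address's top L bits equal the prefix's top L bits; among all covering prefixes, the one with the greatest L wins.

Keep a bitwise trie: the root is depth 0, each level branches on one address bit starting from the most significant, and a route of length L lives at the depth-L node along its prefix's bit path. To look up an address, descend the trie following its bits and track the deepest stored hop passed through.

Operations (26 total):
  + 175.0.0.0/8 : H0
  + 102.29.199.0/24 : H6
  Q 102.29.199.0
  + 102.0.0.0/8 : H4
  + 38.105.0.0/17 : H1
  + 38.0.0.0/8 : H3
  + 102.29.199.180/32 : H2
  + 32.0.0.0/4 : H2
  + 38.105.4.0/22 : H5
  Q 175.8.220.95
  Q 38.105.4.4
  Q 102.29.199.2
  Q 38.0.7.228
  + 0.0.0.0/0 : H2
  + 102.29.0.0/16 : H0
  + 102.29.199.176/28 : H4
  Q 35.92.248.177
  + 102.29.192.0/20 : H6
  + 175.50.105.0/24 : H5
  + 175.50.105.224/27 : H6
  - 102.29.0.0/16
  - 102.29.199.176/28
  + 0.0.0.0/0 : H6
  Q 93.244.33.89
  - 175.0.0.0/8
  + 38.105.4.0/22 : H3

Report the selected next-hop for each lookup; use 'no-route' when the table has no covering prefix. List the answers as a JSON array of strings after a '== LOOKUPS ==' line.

Apply in order:
  + 175.0.0.0/8 (H0) depth=8
  + 102.29.199.0/24 (H6) depth=24
  lookup 102.29.199.0: bits 011001100001110111000111 walk d0:-→d1:-→d2:-→d3:-→d4:-→d5:-→d6:-→d7:-→d8:-→d9:-→d10:-→d11:-→d12:-→d13:-→d14:-→d15:-→d16:-→d17:-→d18:-→d19:-→d20:-→d21:-→d22:-→d23:-→d24:H6 -> H6
  + 102.0.0.0/8 (H4) depth=8
  + 38.105.0.0/17 (H1) depth=17
  + 38.0.0.0/8 (H3) depth=8
  + 102.29.199.180/32 (H2) depth=32
  + 32.0.0.0/4 (H2) depth=4
  + 38.105.4.0/22 (H5) depth=22
  lookup 175.8.220.95: bits 10101111 walk d0:-→d1:-→d2:-→d3:-→d4:-→d5:-→d6:-→d7:-→d8:H0 -> H0
  lookup 38.105.4.4: bits 0010011001101001000001 walk d0:-→d1:-→d2:-→d3:-→d4:H2→d5:-→d6:-→d7:-→d8:H3→d9:-→d10:-→d11:-→d12:-→d13:-→d14:-→d15:-→d16:-→d17:H1→d18:-→d19:-→d20:-→d21:-→d22:H5 -> H5
  lookup 102.29.199.2: bits 011001100001110111000111 walk d0:-→d1:-→d2:-→d3:-→d4:-→d5:-→d6:-→d7:-→d8:H4→d9:-→d10:-→d11:-→d12:-→d13:-→d14:-→d15:-→d16:-→d17:-→d18:-→d19:-→d20:-→d21:-→d22:-→d23:-→d24:H6 -> H6
  lookup 38.0.7.228: bits 001001100 walk d0:-→d1:-→d2:-→d3:-→d4:H2→d5:-→d6:-→d7:-→d8:H3→d9:- -> H3
  + 0.0.0.0/0 (H2) depth=0
  + 102.29.0.0/16 (H0) depth=16
  + 102.29.199.176/28 (H4) depth=28
  lookup 35.92.248.177: bits 00100 walk d0:H2→d1:-→d2:-→d3:-→d4:H2→d5:- -> H2
  + 102.29.192.0/20 (H6) depth=20
  + 175.50.105.0/24 (H5) depth=24
  + 175.50.105.224/27 (H6) depth=27
  del 102.29.0.0/16 (clear depth 16)
  del 102.29.199.176/28 (clear depth 28)
  + 0.0.0.0/0 (H6) depth=0
  lookup 93.244.33.89: bits 01 walk d0:H6→d1:-→d2:- -> H6
  del 175.0.0.0/8 (clear depth 8)
  + 38.105.4.0/22 (H3) depth=22

== LOOKUPS ==
["H6","H0","H5","H6","H3","H2","H6"]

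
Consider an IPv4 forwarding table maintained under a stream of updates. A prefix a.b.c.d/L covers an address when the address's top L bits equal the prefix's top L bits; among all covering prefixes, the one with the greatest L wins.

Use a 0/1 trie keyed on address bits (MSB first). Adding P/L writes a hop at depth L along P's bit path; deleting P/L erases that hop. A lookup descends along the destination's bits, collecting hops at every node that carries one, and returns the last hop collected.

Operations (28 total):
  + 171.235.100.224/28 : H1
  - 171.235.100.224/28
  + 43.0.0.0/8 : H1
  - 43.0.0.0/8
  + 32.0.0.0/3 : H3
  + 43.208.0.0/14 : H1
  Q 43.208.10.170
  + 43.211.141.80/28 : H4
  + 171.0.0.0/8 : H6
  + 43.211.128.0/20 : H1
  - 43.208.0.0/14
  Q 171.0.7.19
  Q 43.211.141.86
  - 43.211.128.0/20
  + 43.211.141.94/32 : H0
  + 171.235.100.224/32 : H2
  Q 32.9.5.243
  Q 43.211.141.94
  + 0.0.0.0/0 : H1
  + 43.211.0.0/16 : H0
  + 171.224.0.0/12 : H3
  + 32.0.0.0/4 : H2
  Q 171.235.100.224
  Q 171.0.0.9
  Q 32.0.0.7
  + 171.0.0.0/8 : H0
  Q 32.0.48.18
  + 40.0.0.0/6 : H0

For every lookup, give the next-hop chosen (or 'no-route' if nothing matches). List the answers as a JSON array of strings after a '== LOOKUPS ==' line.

Process each operation:
  add 171.235.100.224/28 -> H1 at depth 28
  - 171.235.100.224/28 clear@28
  add 43.0.0.0/8 -> H1 at depth 8
  - 43.0.0.0/8 clear@8
  add 32.0.0.0/3 -> H3 at depth 3
  add 43.208.0.0/14 -> H1 at depth 14
  Q 43.208.10.170: descend 00101011110100 ; hops seen [H3,H1] ; pick H1
  add 43.211.141.80/28 -> H4 at depth 28
  add 171.0.0.0/8 -> H6 at depth 8
  add 43.211.128.0/20 -> H1 at depth 20
  - 43.208.0.0/14 clear@14
  Q 171.0.7.19: descend 10101011 ; hops seen [H6] ; pick H6
  Q 43.211.141.86: descend 0010101111010011100011010101 ; hops seen [H3,H1,H4] ; pick H4
  - 43.211.128.0/20 clear@20
  add 43.211.141.94/32 -> H0 at depth 32
  add 171.235.100.224/32 -> H2 at depth 32
  Q 32.9.5.243: descend 0010 ; hops seen [H3] ; pick H3
  Q 43.211.141.94: descend 00101011110100111000110101011110 ; hops seen [H3,H4,H0] ; pick H0
  add 0.0.0.0/0 -> H1 at depth 0
  add 43.211.0.0/16 -> H0 at depth 16
  add 171.224.0.0/12 -> H3 at depth 12
  add 32.0.0.0/4 -> H2 at depth 4
  Q 171.235.100.224: descend 10101011111010110110010011100000 ; hops seen [H1,H6,H3,H2] ; pick H2
  Q 171.0.0.9: descend 10101011 ; hops seen [H1,H6] ; pick H6
  Q 32.0.0.7: descend 0010 ; hops seen [H1,H3,H2] ; pick H2
  add 171.0.0.0/8 -> H0 at depth 8
  Q 32.0.48.18: descend 0010 ; hops seen [H1,H3,H2] ; pick H2
  add 40.0.0.0/6 -> H0 at depth 6

== LOOKUPS ==
["H1","H6","H4","H3","H0","H2","H6","H2","H2"]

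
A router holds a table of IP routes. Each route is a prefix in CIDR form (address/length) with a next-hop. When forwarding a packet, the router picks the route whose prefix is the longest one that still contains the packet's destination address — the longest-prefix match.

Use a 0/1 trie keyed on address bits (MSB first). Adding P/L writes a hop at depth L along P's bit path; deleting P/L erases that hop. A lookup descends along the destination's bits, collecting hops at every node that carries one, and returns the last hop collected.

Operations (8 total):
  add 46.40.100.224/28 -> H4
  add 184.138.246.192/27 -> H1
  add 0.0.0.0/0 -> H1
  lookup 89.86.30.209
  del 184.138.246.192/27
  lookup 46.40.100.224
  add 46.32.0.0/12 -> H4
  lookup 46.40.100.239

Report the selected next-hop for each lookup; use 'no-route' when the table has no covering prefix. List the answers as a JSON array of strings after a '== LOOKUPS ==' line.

Trace:
  + 46.40.100.224/28 (H4) depth=28
  + 184.138.246.192/27 (H1) depth=27
  + 0.0.0.0/0 (H1) depth=0
  Q 89.86.30.209: descend 0 ; hops seen [H1] ; pick H1
  - 184.138.246.192/27 clear@27
  Q 46.40.100.224: descend 0010111000101000011001001110 ; hops seen [H1,H4] ; pick H4
  + 46.32.0.0/12 (H4) depth=12
  Q 46.40.100.239: descend 0010111000101000011001001110 ; hops seen [H1,H4,H4] ; pick H4

== LOOKUPS ==
["H1","H4","H4"]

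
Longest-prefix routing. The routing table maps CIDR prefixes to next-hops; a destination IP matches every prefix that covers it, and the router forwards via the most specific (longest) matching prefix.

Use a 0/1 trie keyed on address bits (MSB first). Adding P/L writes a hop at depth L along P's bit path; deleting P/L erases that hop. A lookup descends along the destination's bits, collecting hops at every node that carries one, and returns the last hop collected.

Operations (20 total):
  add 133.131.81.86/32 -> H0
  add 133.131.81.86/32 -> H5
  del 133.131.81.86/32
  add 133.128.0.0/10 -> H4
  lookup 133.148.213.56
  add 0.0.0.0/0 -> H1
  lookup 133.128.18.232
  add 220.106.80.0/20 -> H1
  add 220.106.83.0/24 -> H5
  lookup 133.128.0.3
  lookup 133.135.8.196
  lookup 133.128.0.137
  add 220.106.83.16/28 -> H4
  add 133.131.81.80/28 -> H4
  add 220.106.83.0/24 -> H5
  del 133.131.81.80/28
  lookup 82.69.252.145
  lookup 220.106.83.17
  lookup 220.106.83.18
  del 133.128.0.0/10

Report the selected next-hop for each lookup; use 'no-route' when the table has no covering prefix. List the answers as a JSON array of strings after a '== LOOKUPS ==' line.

Trace:
  + 133.131.81.86/32 (H0) depth=32
  + 133.131.81.86/32 (H5) depth=32
  del 133.131.81.86/32 (clear depth 32)
  + 133.128.0.0/10 (H4) depth=10
  Q 133.148.213.56: descend 10000101100 ; hops seen [H4] ; pick H4
  + 0.0.0.0/0 (H1) depth=0
  Q 133.128.18.232: descend 10000101100000 ; hops seen [H1,H4] ; pick H4
  + 220.106.80.0/20 (H1) depth=20
  + 220.106.83.0/24 (H5) depth=24
  Q 133.128.0.3: descend 10000101100000 ; hops seen [H1,H4] ; pick H4
  Q 133.135.8.196: descend 1000010110000 ; hops seen [H1,H4] ; pick H4
  Q 133.128.0.137: descend 10000101100000 ; hops seen [H1,H4] ; pick H4
  + 220.106.83.16/28 (H4) depth=28
  + 133.131.81.80/28 (H4) depth=28
  + 220.106.83.0/24 (H5) depth=24
  del 133.131.81.80/28 (clear depth 28)
  Q 82.69.252.145: descend ε ; hops seen [H1] ; pick H1
  Q 220.106.83.17: descend 1101110001101010010100110001 ; hops seen [H1,H1,H5,H4] ; pick H4
  Q 220.106.83.18: descend 1101110001101010010100110001 ; hops seen [H1,H1,H5,H4] ; pick H4
  del 133.128.0.0/10 (clear depth 10)

== LOOKUPS ==
["H4","H4","H4","H4","H4","H1","H4","H4"]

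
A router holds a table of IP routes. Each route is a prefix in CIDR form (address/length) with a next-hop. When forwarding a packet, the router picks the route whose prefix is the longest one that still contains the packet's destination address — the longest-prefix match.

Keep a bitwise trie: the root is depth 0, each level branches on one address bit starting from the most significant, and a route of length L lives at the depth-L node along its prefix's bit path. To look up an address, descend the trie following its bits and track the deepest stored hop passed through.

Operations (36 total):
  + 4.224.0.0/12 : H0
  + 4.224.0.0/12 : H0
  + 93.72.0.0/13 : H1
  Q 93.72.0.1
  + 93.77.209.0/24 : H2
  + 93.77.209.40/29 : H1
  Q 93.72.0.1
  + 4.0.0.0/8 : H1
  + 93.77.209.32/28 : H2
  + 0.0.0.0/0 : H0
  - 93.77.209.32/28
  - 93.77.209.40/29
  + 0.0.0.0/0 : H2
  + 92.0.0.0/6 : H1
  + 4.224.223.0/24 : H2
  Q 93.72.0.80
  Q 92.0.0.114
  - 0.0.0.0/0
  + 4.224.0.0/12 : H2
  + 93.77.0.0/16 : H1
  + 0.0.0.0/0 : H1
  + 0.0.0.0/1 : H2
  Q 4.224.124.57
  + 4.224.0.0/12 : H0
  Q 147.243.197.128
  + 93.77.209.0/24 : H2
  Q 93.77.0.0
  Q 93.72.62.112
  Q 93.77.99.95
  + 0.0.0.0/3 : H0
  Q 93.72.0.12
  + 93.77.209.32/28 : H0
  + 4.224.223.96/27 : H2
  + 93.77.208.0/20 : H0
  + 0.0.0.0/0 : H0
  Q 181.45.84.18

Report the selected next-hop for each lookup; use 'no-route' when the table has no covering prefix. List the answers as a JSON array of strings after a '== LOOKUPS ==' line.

Process each operation:
  + 4.224.0.0/12 (H0) depth=12
  + 4.224.0.0/12 (H0) depth=12
  + 93.72.0.0/13 (H1) depth=13
  lookup 93.72.0.1: bits 0101110101001 walk d0:-→d1:-→d2:-→d3:-→d4:-→d5:-→d6:-→d7:-→d8:-→d9:-→d10:-→d11:-→d12:-→d13:H1 -> H1
  + 93.77.209.0/24 (H2) depth=24
  + 93.77.209.40/29 (H1) depth=29
  lookup 93.72.0.1: bits 0101110101001 walk d0:-→d1:-→d2:-→d3:-→d4:-→d5:-→d6:-→d7:-→d8:-→d9:-→d10:-→d11:-→d12:-→d13:H1 -> H1
  + 4.0.0.0/8 (H1) depth=8
  + 93.77.209.32/28 (H2) depth=28
  + 0.0.0.0/0 (H0) depth=0
  - 93.77.209.32/28 clear@28
  - 93.77.209.40/29 clear@29
  + 0.0.0.0/0 (H2) depth=0
  + 92.0.0.0/6 (H1) depth=6
  + 4.224.223.0/24 (H2) depth=24
  lookup 93.72.0.80: bits 0101110101001 walk d0:H2→d1:-→d2:-→d3:-→d4:-→d5:-→d6:H1→d7:-→d8:-→d9:-→d10:-→d11:-→d12:-→d13:H1 -> H1
  lookup 92.0.0.114: bits 0101110 walk d0:H2→d1:-→d2:-→d3:-→d4:-→d5:-→d6:H1→d7:- -> H1
  - 0.0.0.0/0 clear@0
  + 4.224.0.0/12 (H2) depth=12
  + 93.77.0.0/16 (H1) depth=16
  + 0.0.0.0/0 (H1) depth=0
  + 0.0.0.0/1 (H2) depth=1
  lookup 4.224.124.57: bits 0000010011100000 walk d0:H1→d1:H2→d2:-→d3:-→d4:-→d5:-→d6:-→d7:-→d8:H1→d9:-→d10:-→d11:-→d12:H2→d13:-→d14:-→d15:-→d16:- -> H2
  + 4.224.0.0/12 (H0) depth=12
  lookup 147.243.197.128: bits ε walk d0:H1 -> H1
  + 93.77.209.0/24 (H2) depth=24
  lookup 93.77.0.0: bits 0101110101001101 walk d0:H1→d1:H2→d2:-→d3:-→d4:-→d5:-→d6:H1→d7:-→d8:-→d9:-→d10:-→d11:-→d12:-→d13:H1→d14:-→d15:-→d16:H1 -> H1
  lookup 93.72.62.112: bits 0101110101001 walk d0:H1→d1:H2→d2:-→d3:-→d4:-→d5:-→d6:H1→d7:-→d8:-→d9:-→d10:-→d11:-→d12:-→d13:H1 -> H1
  lookup 93.77.99.95: bits 0101110101001101 walk d0:H1→d1:H2→d2:-→d3:-→d4:-→d5:-→d6:H1→d7:-→d8:-→d9:-→d10:-→d11:-→d12:-→d13:H1→d14:-→d15:-→d16:H1 -> H1
  + 0.0.0.0/3 (H0) depth=3
  lookup 93.72.0.12: bits 0101110101001 walk d0:H1→d1:H2→d2:-→d3:-→d4:-→d5:-→d6:H1→d7:-→d8:-→d9:-→d10:-→d11:-→d12:-→d13:H1 -> H1
  + 93.77.209.32/28 (H0) depth=28
  + 4.224.223.96/27 (H2) depth=27
  + 93.77.208.0/20 (H0) depth=20
  + 0.0.0.0/0 (H0) depth=0
  lookup 181.45.84.18: bits ε walk d0:H0 -> H0

== LOOKUPS ==
["H1","H1","H1","H1","H2","H1","H1","H1","H1","H1","H0"]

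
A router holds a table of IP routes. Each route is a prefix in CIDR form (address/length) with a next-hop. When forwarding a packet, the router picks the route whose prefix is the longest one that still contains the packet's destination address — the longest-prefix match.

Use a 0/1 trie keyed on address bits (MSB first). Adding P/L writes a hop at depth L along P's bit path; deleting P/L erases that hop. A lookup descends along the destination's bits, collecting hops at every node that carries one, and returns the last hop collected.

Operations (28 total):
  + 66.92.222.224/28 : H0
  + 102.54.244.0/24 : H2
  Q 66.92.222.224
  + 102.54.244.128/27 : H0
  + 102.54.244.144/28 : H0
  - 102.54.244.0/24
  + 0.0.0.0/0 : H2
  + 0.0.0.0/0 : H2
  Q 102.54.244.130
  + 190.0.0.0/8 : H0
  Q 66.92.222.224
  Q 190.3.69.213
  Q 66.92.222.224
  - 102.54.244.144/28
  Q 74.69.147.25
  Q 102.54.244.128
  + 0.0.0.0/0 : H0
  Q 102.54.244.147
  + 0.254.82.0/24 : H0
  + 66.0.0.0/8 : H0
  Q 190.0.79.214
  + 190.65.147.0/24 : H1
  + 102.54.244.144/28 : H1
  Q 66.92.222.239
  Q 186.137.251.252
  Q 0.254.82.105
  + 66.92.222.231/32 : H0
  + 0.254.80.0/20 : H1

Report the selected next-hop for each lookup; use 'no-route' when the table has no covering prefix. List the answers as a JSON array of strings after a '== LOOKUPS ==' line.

Trace:
  + 66.92.222.224/28 (H0) depth=28
  + 102.54.244.0/24 (H2) depth=24
  lookup 66.92.222.224: bits 0100001001011100110111101110 walk d0:-→d1:-→d2:-→d3:-→d4:-→d5:-→d6:-→d7:-→d8:-→d9:-→d10:-→d11:-→d12:-→d13:-→d14:-→d15:-→d16:-→d17:-→d18:-→d19:-→d20:-→d21:-→d22:-→d23:-→d24:-→d25:-→d26:-→d27:-→d28:H0 -> H0
  + 102.54.244.128/27 (H0) depth=27
  + 102.54.244.144/28 (H0) depth=28
  del 102.54.244.0/24 (clear depth 24)
  + 0.0.0.0/0 (H2) depth=0
  + 0.0.0.0/0 (H2) depth=0
  lookup 102.54.244.130: bits 011001100011011011110100100 walk d0:H2→d1:-→d2:-→d3:-→d4:-→d5:-→d6:-→d7:-→d8:-→d9:-→d10:-→d11:-→d12:-→d13:-→d14:-→d15:-→d16:-→d17:-→d18:-→d19:-→d20:-→d21:-→d22:-→d23:-→d24:-→d25:-→d26:-→d27:H0 -> H0
  + 190.0.0.0/8 (H0) depth=8
  lookup 66.92.222.224: bits 0100001001011100110111101110 walk d0:H2→d1:-→d2:-→d3:-→d4:-→d5:-→d6:-→d7:-→d8:-→d9:-→d10:-→d11:-→d12:-→d13:-→d14:-→d15:-→d16:-→d17:-→d18:-→d19:-→d20:-→d21:-→d22:-→d23:-→d24:-→d25:-→d26:-→d27:-→d28:H0 -> H0
  lookup 190.3.69.213: bits 10111110 walk d0:H2→d1:-→d2:-→d3:-→d4:-→d5:-→d6:-→d7:-→d8:H0 -> H0
  lookup 66.92.222.224: bits 0100001001011100110111101110 walk d0:H2→d1:-→d2:-→d3:-→d4:-→d5:-→d6:-→d7:-→d8:-→d9:-→d10:-→d11:-→d12:-→d13:-→d14:-→d15:-→d16:-→d17:-→d18:-→d19:-→d20:-→d21:-→d22:-→d23:-→d24:-→d25:-→d26:-→d27:-→d28:H0 -> H0
  del 102.54.244.144/28 (clear depth 28)
  lookup 74.69.147.25: bits 0100 walk d0:H2→d1:-→d2:-→d3:-→d4:- -> H2
  lookup 102.54.244.128: bits 011001100011011011110100100 walk d0:H2→d1:-→d2:-→d3:-→d4:-→d5:-→d6:-→d7:-→d8:-→d9:-→d10:-→d11:-→d12:-→d13:-→d14:-→d15:-→d16:-→d17:-→d18:-→d19:-→d20:-→d21:-→d22:-→d23:-→d24:-→d25:-→d26:-→d27:H0 -> H0
  + 0.0.0.0/0 (H0) depth=0
  lookup 102.54.244.147: bits 0110011000110110111101001001 walk d0:H0→d1:-→d2:-→d3:-→d4:-→d5:-→d6:-→d7:-→d8:-→d9:-→d10:-→d11:-→d12:-→d13:-→d14:-→d15:-→d16:-→d17:-→d18:-→d19:-→d20:-→d21:-→d22:-→d23:-→d24:-→d25:-→d26:-→d27:H0→d28:- -> H0
  + 0.254.82.0/24 (H0) depth=24
  + 66.0.0.0/8 (H0) depth=8
  lookup 190.0.79.214: bits 10111110 walk d0:H0→d1:-→d2:-→d3:-→d4:-→d5:-→d6:-→d7:-→d8:H0 -> H0
  + 190.65.147.0/24 (H1) depth=24
  + 102.54.244.144/28 (H1) depth=28
  lookup 66.92.222.239: bits 0100001001011100110111101110 walk d0:H0→d1:-→d2:-→d3:-→d4:-→d5:-→d6:-→d7:-→d8:H0→d9:-→d10:-→d11:-→d12:-→d13:-→d14:-→d15:-→d16:-→d17:-→d18:-→d19:-→d20:-→d21:-→d22:-→d23:-→d24:-→d25:-→d26:-→d27:-→d28:H0 -> H0
  lookup 186.137.251.252: bits 10111 walk d0:H0→d1:-→d2:-→d3:-→d4:-→d5:- -> H0
  lookup 0.254.82.105: bits 000000001111111001010010 walk d0:H0→d1:-→d2:-→d3:-→d4:-→d5:-→d6:-→d7:-→d8:-→d9:-→d10:-→d11:-→d12:-→d13:-→d14:-→d15:-→d16:-→d17:-→d18:-→d19:-→d20:-→d21:-→d22:-→d23:-→d24:H0 -> H0
  + 66.92.222.231/32 (H0) depth=32
  + 0.254.80.0/20 (H1) depth=20

== LOOKUPS ==
["H0","H0","H0","H0","H0","H2","H0","H0","H0","H0","H0","H0"]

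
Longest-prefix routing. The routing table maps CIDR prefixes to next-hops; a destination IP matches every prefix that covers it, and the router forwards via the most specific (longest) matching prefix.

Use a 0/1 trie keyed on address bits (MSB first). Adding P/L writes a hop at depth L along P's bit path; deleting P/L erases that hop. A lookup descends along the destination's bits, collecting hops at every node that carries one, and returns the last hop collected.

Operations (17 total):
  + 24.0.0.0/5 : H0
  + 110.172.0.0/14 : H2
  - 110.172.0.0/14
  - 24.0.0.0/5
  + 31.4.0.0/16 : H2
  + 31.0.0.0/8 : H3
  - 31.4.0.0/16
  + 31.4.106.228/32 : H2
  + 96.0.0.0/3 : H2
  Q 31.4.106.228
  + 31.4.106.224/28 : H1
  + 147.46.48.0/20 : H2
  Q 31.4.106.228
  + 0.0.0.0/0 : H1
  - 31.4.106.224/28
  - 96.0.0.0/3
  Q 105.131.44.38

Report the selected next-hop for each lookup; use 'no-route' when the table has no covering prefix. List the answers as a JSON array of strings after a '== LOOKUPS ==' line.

Apply in order:
  + 24.0.0.0/5 (H0) depth=5
  + 110.172.0.0/14 (H2) depth=14
  del 110.172.0.0/14 (clear depth 14)
  del 24.0.0.0/5 (clear depth 5)
  + 31.4.0.0/16 (H2) depth=16
  + 31.0.0.0/8 (H3) depth=8
  del 31.4.0.0/16 (clear depth 16)
  + 31.4.106.228/32 (H2) depth=32
  + 96.0.0.0/3 (H2) depth=3
  ? 31.4.106.228  path d0:-→d1:-→d2:-→d3:-→d4:-→d5:-→d6:-→d7:-→d8:H3→d9:-→d10:-→d11:-→d12:-→d13:-→d14:-→d15:-→d16:-→d17:-→d18:-→d19:-→d20:-→d21:-→d22:-→d23:-→d24:-→d25:-→d26:-→d27:-→d28:-→d29:-→d30:-→d31:-→d32:H2  best=H2
  + 31.4.106.224/28 (H1) depth=28
  + 147.46.48.0/20 (H2) depth=20
  ? 31.4.106.228  path d0:-→d1:-→d2:-→d3:-→d4:-→d5:-→d6:-→d7:-→d8:H3→d9:-→d10:-→d11:-→d12:-→d13:-→d14:-→d15:-→d16:-→d17:-→d18:-→d19:-→d20:-→d21:-→d22:-→d23:-→d24:-→d25:-→d26:-→d27:-→d28:H1→d29:-→d30:-→d31:-→d32:H2  best=H2
  + 0.0.0.0/0 (H1) depth=0
  del 31.4.106.224/28 (clear depth 28)
  del 96.0.0.0/3 (clear depth 3)
  ? 105.131.44.38  path d0:H1→d1:-→d2:-→d3:-→d4:-→d5:-  best=H1

== LOOKUPS ==
["H2","H2","H1"]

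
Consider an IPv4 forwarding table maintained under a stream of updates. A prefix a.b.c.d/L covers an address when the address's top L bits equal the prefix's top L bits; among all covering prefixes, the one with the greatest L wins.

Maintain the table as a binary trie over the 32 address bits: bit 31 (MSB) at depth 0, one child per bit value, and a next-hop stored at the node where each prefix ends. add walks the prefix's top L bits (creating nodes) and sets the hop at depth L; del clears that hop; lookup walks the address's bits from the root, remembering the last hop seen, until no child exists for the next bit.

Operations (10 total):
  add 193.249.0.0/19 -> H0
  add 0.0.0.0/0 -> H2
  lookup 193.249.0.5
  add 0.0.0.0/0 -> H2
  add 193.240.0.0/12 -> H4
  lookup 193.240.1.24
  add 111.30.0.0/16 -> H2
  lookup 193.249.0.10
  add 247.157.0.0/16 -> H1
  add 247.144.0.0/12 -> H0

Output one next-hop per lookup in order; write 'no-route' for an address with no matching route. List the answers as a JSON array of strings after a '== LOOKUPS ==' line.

Trace:
  add 193.249.0.0/19 -> H0 at depth 19
  add 0.0.0.0/0 -> H2 at depth 0
  ? 193.249.0.5  path d0:H2→d1:-→d2:-→d3:-→d4:-→d5:-→d6:-→d7:-→d8:-→d9:-→d10:-→d11:-→d12:-→d13:-→d14:-→d15:-→d16:-→d17:-→d18:-→d19:H0  best=H0
  add 0.0.0.0/0 -> H2 at depth 0
  add 193.240.0.0/12 -> H4 at depth 12
  ? 193.240.1.24  path d0:H2→d1:-→d2:-→d3:-→d4:-→d5:-→d6:-→d7:-→d8:-→d9:-→d10:-→d11:-→d12:H4  best=H4
  add 111.30.0.0/16 -> H2 at depth 16
  ? 193.249.0.10  path d0:H2→d1:-→d2:-→d3:-→d4:-→d5:-→d6:-→d7:-→d8:-→d9:-→d10:-→d11:-→d12:H4→d13:-→d14:-→d15:-→d16:-→d17:-→d18:-→d19:H0  best=H0
  add 247.157.0.0/16 -> H1 at depth 16
  add 247.144.0.0/12 -> H0 at depth 12

== LOOKUPS ==
["H0","H4","H0"]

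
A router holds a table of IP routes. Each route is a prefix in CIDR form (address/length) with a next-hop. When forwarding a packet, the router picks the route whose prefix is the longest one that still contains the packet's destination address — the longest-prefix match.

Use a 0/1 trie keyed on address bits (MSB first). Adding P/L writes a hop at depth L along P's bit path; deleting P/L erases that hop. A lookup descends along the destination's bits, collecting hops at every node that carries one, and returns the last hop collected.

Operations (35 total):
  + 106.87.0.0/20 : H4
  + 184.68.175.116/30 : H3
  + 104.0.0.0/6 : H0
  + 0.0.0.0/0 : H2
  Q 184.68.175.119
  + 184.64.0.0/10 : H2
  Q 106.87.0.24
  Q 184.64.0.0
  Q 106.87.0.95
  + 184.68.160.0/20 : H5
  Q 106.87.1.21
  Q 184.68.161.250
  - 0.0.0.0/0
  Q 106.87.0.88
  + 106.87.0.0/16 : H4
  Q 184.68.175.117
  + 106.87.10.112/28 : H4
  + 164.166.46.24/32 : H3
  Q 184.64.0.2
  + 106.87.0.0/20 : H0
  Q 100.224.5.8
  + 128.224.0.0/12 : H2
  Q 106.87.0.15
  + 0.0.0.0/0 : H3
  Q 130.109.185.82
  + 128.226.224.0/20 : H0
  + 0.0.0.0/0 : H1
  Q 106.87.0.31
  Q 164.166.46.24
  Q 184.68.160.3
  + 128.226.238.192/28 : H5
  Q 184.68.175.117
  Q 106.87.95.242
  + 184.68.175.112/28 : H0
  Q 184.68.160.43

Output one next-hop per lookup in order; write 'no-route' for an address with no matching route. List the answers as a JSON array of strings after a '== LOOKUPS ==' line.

Apply in order:
  + 106.87.0.0/20 (H4) depth=20
  + 184.68.175.116/30 (H3) depth=30
  + 104.0.0.0/6 (H0) depth=6
  + 0.0.0.0/0 (H2) depth=0
  Q 184.68.175.119: descend 101110000100010010101111011101 ; hops seen [H2,H3] ; pick H3
  + 184.64.0.0/10 (H2) depth=10
  Q 106.87.0.24: descend 01101010010101110000 ; hops seen [H2,H0,H4] ; pick H4
  Q 184.64.0.0: descend 1011100001000 ; hops seen [H2,H2] ; pick H2
  Q 106.87.0.95: descend 01101010010101110000 ; hops seen [H2,H0,H4] ; pick H4
  + 184.68.160.0/20 (H5) depth=20
  Q 106.87.1.21: descend 01101010010101110000 ; hops seen [H2,H0,H4] ; pick H4
  Q 184.68.161.250: descend 10111000010001001010 ; hops seen [H2,H2,H5] ; pick H5
  - 0.0.0.0/0 clear@0
  Q 106.87.0.88: descend 01101010010101110000 ; hops seen [H0,H4] ; pick H4
  + 106.87.0.0/16 (H4) depth=16
  Q 184.68.175.117: descend 101110000100010010101111011101 ; hops seen [H2,H5,H3] ; pick H3
  + 106.87.10.112/28 (H4) depth=28
  + 164.166.46.24/32 (H3) depth=32
  Q 184.64.0.2: descend 1011100001000 ; hops seen [H2] ; pick H2
  + 106.87.0.0/20 (H0) depth=20
  Q 100.224.5.8: descend 0110 ; hops seen [∅] ; pick no-route
  + 128.224.0.0/12 (H2) depth=12
  Q 106.87.0.15: descend 01101010010101110000 ; hops seen [H0,H4,H0] ; pick H0
  + 0.0.0.0/0 (H3) depth=0
  Q 130.109.185.82: descend 100000 ; hops seen [H3] ; pick H3
  + 128.226.224.0/20 (H0) depth=20
  + 0.0.0.0/0 (H1) depth=0
  Q 106.87.0.31: descend 01101010010101110000 ; hops seen [H1,H0,H4,H0] ; pick H0
  Q 164.166.46.24: descend 10100100101001100010111000011000 ; hops seen [H1,H3] ; pick H3
  Q 184.68.160.3: descend 10111000010001001010 ; hops seen [H1,H2,H5] ; pick H5
  + 128.226.238.192/28 (H5) depth=28
  Q 184.68.175.117: descend 101110000100010010101111011101 ; hops seen [H1,H2,H5,H3] ; pick H3
  Q 106.87.95.242: descend 01101010010101110 ; hops seen [H1,H0,H4] ; pick H4
  + 184.68.175.112/28 (H0) depth=28
  Q 184.68.160.43: descend 10111000010001001010 ; hops seen [H1,H2,H5] ; pick H5

== LOOKUPS ==
["H3","H4","H2","H4","H4","H5","H4","H3","H2","no-route","H0","H3","H0","H3","H5","H3","H4","H5"]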